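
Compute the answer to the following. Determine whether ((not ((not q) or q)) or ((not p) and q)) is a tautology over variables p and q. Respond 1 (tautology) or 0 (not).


Check all 4 assignments:
p=0, q=0: 0
p=0, q=1: 1
p=1, q=0: 0
p=1, q=1: 0
Satisfying count = 1/4.
Tautology iff count = 4: no.

0


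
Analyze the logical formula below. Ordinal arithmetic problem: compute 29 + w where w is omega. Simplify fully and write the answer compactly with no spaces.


Compute 29 + w.
Ordinal + is associative but NOT commutative; for finite n>0, n + w = w but w + n stays w+n.
Any finite left addend is absorbed by w on the right: 29 + w = w.
Result = w

w


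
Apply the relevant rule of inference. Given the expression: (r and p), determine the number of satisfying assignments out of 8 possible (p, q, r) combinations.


Check all 8 assignments:
p=0, q=0, r=0: 0
p=0, q=0, r=1: 0
p=0, q=1, r=0: 0
p=0, q=1, r=1: 0
p=1, q=0, r=0: 0
p=1, q=0, r=1: 1
p=1, q=1, r=0: 0
p=1, q=1, r=1: 1
Count of True = 2

2


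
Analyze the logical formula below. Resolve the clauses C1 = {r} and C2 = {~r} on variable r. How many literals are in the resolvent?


Remove r from C1 and ~r from C2.
C1 remainder: {}
C2 remainder: {}
Union (resolvent): {} (empty clause)
Resolvent has 0 literal(s).

0


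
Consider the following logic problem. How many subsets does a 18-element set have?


The power set of a set with n elements has 2^n elements.
|P(S)| = 2^18 = 262144

262144


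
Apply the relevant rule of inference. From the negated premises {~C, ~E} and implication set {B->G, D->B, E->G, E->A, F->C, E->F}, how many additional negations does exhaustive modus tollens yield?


Initial negated facts: {~C, ~E}
Apply modus tollens to closure:
  ~C and F->C  =>  ~F
Final negated: {~C, ~E, ~F}
New negations: {~F}
Count = 1

1


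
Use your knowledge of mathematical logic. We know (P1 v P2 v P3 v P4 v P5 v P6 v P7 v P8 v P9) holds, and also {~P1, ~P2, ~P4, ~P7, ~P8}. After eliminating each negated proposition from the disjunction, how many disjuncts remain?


Original disjuncts (9): P1, P2, P3, P4, P5, P6, P7, P8, P9
Negated (eliminate): ~P1, ~P2, ~P4, ~P7, ~P8
Remaining disjuncts: P3, P5, P6, P9
Count = 9 - 5 = 4

4


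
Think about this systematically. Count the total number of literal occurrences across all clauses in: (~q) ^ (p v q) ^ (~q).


Counting literals in each clause:
Clause 1: 1 literal(s)
Clause 2: 2 literal(s)
Clause 3: 1 literal(s)
Total = 4

4


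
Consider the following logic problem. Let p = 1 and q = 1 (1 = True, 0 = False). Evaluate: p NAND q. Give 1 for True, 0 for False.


p = 1, q = 1
Operation: p NAND q
Evaluate: 1 NAND 1 = 0

0


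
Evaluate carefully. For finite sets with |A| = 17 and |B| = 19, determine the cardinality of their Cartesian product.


The Cartesian product A x B contains all ordered pairs (a, b).
|A x B| = |A| * |B| = 17 * 19 = 323

323


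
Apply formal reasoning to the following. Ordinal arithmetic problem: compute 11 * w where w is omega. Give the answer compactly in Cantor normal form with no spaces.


Compute 11 * w.
Ordinal * is associative and left-distributive over +, but NOT commutative; for finite n>1, n*w = w but w*n stays w*n.
For finite n>0, n * w = sup{n*k : k<w} = w. So 11 * w = w.
Result = w

w


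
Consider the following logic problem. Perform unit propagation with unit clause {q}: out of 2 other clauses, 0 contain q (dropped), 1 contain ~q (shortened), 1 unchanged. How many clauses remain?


Satisfied (removed): 0
Shortened (remain): 1
Unchanged (remain): 1
Remaining = 1 + 1 = 2

2


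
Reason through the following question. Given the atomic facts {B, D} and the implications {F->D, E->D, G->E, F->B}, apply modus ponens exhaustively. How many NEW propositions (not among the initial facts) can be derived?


Initial facts: {B, D}
Apply modus ponens to closure:
  (no implication fires)
Final known: {B, D}
New propositions: {(none)}
Count = 0

0


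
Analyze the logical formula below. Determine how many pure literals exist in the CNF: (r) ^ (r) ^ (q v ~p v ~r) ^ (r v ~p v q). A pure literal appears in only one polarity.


Check each variable for pure literal status:
p: pure negative
q: pure positive
r: mixed (not pure)
Pure literal count = 2

2


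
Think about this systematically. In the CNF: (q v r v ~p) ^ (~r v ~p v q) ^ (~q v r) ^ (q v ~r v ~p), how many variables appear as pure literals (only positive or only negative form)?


Check each variable for pure literal status:
p: pure negative
q: mixed (not pure)
r: mixed (not pure)
Pure literal count = 1

1


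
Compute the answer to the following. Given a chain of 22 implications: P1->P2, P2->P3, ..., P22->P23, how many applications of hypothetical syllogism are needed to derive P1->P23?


With 22 implications in a chain connecting 23 propositions:
P1->P2, P2->P3, ..., P22->P23
Steps needed = (number of implications) - 1 = 22 - 1 = 21

21


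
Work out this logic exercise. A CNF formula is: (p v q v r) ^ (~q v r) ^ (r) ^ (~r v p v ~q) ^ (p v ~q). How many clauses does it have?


A CNF formula is a conjunction of clauses.
Clauses are separated by ^.
Counting the conjuncts: 5 clauses.

5


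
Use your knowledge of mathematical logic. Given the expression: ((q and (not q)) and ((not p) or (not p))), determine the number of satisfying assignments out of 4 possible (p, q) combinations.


Check all 4 assignments:
p=0, q=0: 0
p=0, q=1: 0
p=1, q=0: 0
p=1, q=1: 0
Count of True = 0

0


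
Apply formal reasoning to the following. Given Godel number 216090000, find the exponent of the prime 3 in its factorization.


Factorize 216090000 by dividing by 3 repeatedly.
Division steps: 3 divides 216090000 exactly 2 time(s).
Exponent of 3 = 2

2


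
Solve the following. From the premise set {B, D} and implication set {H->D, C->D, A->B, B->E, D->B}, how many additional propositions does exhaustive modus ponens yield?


Initial facts: {B, D}
Apply modus ponens to closure:
  B and B->E  =>  E
Final known: {B, D, E}
New propositions: {E}
Count = 1

1


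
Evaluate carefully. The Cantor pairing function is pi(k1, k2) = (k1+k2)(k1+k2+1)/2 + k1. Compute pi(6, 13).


k1 + k2 = 19
(k1+k2)(k1+k2+1)/2 = 19 * 20 / 2 = 190
pi = 190 + 6 = 196

196


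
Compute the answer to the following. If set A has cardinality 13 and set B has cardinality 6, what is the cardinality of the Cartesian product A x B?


The Cartesian product A x B contains all ordered pairs (a, b).
|A x B| = |A| * |B| = 13 * 6 = 78

78


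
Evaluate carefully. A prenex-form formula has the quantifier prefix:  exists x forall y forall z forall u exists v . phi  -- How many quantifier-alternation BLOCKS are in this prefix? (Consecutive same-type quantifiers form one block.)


Quantifier-type sequence: E A A A E  (A=forall, E=exists)
Group into maximal same-type runs:
  Ex1 | Ax3 | Ex1
Number of blocks = 3

3


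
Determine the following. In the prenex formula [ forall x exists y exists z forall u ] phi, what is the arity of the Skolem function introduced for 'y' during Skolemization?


Quantifier prefix: forall x exists y exists z forall u
'y' is existentially quantified at position 2.
Universal variables preceding it: x
Skolem function arity = 1

1


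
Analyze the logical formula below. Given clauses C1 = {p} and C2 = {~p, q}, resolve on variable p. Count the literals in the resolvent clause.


Remove p from C1 and ~p from C2.
C1 remainder: {}
C2 remainder: {q}
Union (resolvent): {q}
Resolvent has 1 literal(s).

1


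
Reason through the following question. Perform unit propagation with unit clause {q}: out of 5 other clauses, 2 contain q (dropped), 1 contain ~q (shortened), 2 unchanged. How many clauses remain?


Satisfied (removed): 2
Shortened (remain): 1
Unchanged (remain): 2
Remaining = 1 + 2 = 3

3


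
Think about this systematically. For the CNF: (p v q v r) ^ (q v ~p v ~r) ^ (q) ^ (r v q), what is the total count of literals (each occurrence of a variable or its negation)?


Counting literals in each clause:
Clause 1: 3 literal(s)
Clause 2: 3 literal(s)
Clause 3: 1 literal(s)
Clause 4: 2 literal(s)
Total = 9

9


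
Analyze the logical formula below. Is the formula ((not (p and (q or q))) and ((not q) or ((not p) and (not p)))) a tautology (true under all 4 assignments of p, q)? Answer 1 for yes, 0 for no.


Check all 4 assignments:
p=0, q=0: 1
p=0, q=1: 1
p=1, q=0: 1
p=1, q=1: 0
Satisfying count = 3/4.
Tautology iff count = 4: no.

0


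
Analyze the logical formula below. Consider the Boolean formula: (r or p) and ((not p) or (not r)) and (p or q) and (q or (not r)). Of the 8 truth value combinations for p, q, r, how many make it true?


Evaluate all 8 assignments for p, q, r:
p=0, q=0, r=0: 0
p=0, q=0, r=1: 0
p=0, q=1, r=0: 0
p=0, q=1, r=1: 1
p=1, q=0, r=0: 1
p=1, q=0, r=1: 0
p=1, q=1, r=0: 1
p=1, q=1, r=1: 0
Satisfying count = 3

3


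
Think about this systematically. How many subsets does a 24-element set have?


The power set of a set with n elements has 2^n elements.
|P(S)| = 2^24 = 16777216

16777216


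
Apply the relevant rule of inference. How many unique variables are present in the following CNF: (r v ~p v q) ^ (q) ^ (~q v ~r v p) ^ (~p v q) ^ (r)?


Identify each variable that appears in the formula.
Variables found: p, q, r
Count = 3

3


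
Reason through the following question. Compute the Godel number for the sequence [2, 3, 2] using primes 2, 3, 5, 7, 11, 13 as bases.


Encode each element as an exponent of the corresponding prime:
  2^2 = 4
  3^3 = 27
  5^2 = 25
Product = 4 * 27 * 25 = 2700

2700


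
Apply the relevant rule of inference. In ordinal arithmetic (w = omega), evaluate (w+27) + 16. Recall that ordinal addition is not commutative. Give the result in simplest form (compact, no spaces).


Compute (w+27) + 16.
Ordinal + is associative but NOT commutative; for finite n>0, n + w = w but w + n stays w+n.
By associativity: (w+27) + 16 = w + (27+16) = w+43.
Result = w+43

w+43


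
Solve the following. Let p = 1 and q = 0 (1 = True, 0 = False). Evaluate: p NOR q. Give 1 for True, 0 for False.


p = 1, q = 0
Operation: p NOR q
Evaluate: 1 NOR 0 = 0

0


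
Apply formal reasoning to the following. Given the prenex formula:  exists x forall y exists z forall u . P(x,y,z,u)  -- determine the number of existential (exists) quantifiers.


Quantifier prefix: exists x forall y exists z forall u
Mark each quantifier type:
  E U E U
Universal count = 2, Existential count = 2
Asked for existential (exists) quantifiers: 2

2


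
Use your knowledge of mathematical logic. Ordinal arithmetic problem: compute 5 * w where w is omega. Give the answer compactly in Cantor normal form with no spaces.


Compute 5 * w.
Ordinal * is associative and left-distributive over +, but NOT commutative; for finite n>1, n*w = w but w*n stays w*n.
For finite n>0, n * w = sup{n*k : k<w} = w. So 5 * w = w.
Result = w

w


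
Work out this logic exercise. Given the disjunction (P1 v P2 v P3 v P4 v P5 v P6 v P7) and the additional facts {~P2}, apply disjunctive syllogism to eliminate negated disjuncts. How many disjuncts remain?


Original disjuncts (7): P1, P2, P3, P4, P5, P6, P7
Negated (eliminate): ~P2
Remaining disjuncts: P1, P3, P4, P5, P6, P7
Count = 7 - 1 = 6

6


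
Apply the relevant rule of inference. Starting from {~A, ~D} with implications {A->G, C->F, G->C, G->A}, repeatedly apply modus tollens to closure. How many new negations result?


Initial negated facts: {~A, ~D}
Apply modus tollens to closure:
  ~A and G->A  =>  ~G
Final negated: {~A, ~D, ~G}
New negations: {~G}
Count = 1

1


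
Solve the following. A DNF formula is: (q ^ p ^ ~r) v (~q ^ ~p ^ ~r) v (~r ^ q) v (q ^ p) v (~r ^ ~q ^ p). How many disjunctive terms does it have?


A DNF formula is a disjunction of terms (conjunctions).
Terms are separated by v.
Counting the disjuncts: 5 terms.

5


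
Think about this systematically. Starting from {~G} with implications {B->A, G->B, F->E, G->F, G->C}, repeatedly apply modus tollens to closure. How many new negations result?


Initial negated facts: {~G}
Apply modus tollens to closure:
  (no implication fires)
Final negated: {~G}
New negations: {(none)}
Count = 0

0


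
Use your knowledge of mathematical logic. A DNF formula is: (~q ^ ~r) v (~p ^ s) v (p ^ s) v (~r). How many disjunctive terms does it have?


A DNF formula is a disjunction of terms (conjunctions).
Terms are separated by v.
Counting the disjuncts: 4 terms.

4


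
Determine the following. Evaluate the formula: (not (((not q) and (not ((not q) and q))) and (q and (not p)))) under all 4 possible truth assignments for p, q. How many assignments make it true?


Check all 4 assignments:
p=0, q=0: 1
p=0, q=1: 1
p=1, q=0: 1
p=1, q=1: 1
Count of True = 4

4


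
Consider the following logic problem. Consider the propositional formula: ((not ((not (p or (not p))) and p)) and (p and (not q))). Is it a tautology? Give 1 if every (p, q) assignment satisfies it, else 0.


Check all 4 assignments:
p=0, q=0: 0
p=0, q=1: 0
p=1, q=0: 1
p=1, q=1: 0
Satisfying count = 1/4.
Tautology iff count = 4: no.

0


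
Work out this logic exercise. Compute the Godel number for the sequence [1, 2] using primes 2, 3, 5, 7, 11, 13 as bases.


Encode each element as an exponent of the corresponding prime:
  2^1 = 2
  3^2 = 9
Product = 2 * 9 = 18

18


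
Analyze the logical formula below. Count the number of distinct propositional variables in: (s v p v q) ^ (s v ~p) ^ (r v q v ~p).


Identify each variable that appears in the formula.
Variables found: p, q, r, s
Count = 4

4


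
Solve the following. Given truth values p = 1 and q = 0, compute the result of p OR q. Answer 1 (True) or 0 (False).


p = 1, q = 0
Operation: p OR q
Evaluate: 1 OR 0 = 1

1


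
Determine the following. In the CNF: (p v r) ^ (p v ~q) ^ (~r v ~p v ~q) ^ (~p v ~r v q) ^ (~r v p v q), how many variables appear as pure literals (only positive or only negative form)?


Check each variable for pure literal status:
p: mixed (not pure)
q: mixed (not pure)
r: mixed (not pure)
Pure literal count = 0

0


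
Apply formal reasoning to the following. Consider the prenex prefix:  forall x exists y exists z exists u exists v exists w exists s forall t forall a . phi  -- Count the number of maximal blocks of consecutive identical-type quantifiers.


Quantifier-type sequence: A E E E E E E A A  (A=forall, E=exists)
Group into maximal same-type runs:
  Ax1 | Ex6 | Ax2
Number of blocks = 3

3


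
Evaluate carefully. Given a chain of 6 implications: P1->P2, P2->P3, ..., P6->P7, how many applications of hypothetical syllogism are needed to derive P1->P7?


With 6 implications in a chain connecting 7 propositions:
P1->P2, P2->P3, ..., P6->P7
Steps needed = (number of implications) - 1 = 6 - 1 = 5

5


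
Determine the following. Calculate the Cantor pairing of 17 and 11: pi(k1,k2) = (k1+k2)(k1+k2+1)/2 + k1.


k1 + k2 = 28
(k1+k2)(k1+k2+1)/2 = 28 * 29 / 2 = 406
pi = 406 + 17 = 423

423


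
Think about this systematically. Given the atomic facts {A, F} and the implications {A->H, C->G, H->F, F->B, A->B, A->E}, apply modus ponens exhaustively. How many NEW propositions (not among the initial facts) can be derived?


Initial facts: {A, F}
Apply modus ponens to closure:
  A and A->H  =>  H
  F and F->B  =>  B
  A and A->E  =>  E
Final known: {A, B, E, F, H}
New propositions: {B, E, H}
Count = 3

3


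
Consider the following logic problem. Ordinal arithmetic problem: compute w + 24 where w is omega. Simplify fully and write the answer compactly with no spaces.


Compute w + 24.
Ordinal + is associative but NOT commutative; for finite n>0, n + w = w but w + n stays w+n.
w + 24 is already in normal form (a successor ordinal beyond w).
Result = w+24

w+24


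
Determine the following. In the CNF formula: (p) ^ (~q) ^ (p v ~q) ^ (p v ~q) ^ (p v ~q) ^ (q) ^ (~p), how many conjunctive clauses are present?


A CNF formula is a conjunction of clauses.
Clauses are separated by ^.
Counting the conjuncts: 7 clauses.

7


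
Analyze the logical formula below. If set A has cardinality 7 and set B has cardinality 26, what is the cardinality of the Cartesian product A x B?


The Cartesian product A x B contains all ordered pairs (a, b).
|A x B| = |A| * |B| = 7 * 26 = 182

182


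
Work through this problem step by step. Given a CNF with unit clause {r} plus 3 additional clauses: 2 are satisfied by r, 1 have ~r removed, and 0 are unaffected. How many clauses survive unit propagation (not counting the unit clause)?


Satisfied (removed): 2
Shortened (remain): 1
Unchanged (remain): 0
Remaining = 1 + 0 = 1

1


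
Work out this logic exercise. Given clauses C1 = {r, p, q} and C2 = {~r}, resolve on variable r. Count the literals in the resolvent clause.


Remove r from C1 and ~r from C2.
C1 remainder: {p, q}
C2 remainder: {}
Union (resolvent): {p, q}
Resolvent has 2 literal(s).

2


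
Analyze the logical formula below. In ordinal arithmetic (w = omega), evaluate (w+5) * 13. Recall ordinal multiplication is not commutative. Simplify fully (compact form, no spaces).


Compute (w+5) * 13.
Ordinal * is associative and left-distributive over +, but NOT commutative; for finite n>1, n*w = w but w*n stays w*n.
(w+5) * 13 = (w+5) repeated 13 times. Each intermediate +5 is absorbed by the following w; only the last survives: w*13+5.
Result = w*13+5

w*13+5


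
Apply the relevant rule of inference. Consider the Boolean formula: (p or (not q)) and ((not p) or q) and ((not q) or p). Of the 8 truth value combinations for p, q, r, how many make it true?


Evaluate all 8 assignments for p, q, r:
p=0, q=0, r=0: 1
p=0, q=0, r=1: 1
p=0, q=1, r=0: 0
p=0, q=1, r=1: 0
p=1, q=0, r=0: 0
p=1, q=0, r=1: 0
p=1, q=1, r=0: 1
p=1, q=1, r=1: 1
Satisfying count = 4

4


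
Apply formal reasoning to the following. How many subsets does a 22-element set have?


The power set of a set with n elements has 2^n elements.
|P(S)| = 2^22 = 4194304

4194304


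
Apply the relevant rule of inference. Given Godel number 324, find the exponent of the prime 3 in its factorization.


Factorize 324 by dividing by 3 repeatedly.
Division steps: 3 divides 324 exactly 4 time(s).
Exponent of 3 = 4

4


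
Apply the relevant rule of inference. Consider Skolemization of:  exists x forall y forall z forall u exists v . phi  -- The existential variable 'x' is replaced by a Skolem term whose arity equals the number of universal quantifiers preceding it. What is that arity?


Quantifier prefix: exists x forall y forall z forall u exists v
'x' is existentially quantified at position 1.
No universal quantifiers precede it.
Skolem function arity = 0 (a Skolem constant)

0


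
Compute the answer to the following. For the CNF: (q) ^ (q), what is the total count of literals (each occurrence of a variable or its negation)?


Counting literals in each clause:
Clause 1: 1 literal(s)
Clause 2: 1 literal(s)
Total = 2

2


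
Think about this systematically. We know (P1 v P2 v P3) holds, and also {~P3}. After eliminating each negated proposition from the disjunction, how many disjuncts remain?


Original disjuncts (3): P1, P2, P3
Negated (eliminate): ~P3
Remaining disjuncts: P1, P2
Count = 3 - 1 = 2

2


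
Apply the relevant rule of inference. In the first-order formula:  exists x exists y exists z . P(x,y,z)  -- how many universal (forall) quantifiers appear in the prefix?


Quantifier prefix: exists x exists y exists z
Mark each quantifier type:
  E E E
Universal count = 0, Existential count = 3
Asked for universal (forall) quantifiers: 0

0


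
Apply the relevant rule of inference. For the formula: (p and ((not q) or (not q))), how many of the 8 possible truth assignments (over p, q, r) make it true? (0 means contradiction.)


Check all 8 assignments:
p=0, q=0, r=0: 0
p=0, q=0, r=1: 0
p=0, q=1, r=0: 0
p=0, q=1, r=1: 0
p=1, q=0, r=0: 1
p=1, q=0, r=1: 1
p=1, q=1, r=0: 0
p=1, q=1, r=1: 0
Count of True = 2

2


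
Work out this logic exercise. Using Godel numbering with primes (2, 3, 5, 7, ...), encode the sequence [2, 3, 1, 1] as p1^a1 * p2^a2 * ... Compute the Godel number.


Encode each element as an exponent of the corresponding prime:
  2^2 = 4
  3^3 = 27
  5^1 = 5
  7^1 = 7
Product = 4 * 27 * 5 * 7 = 3780

3780


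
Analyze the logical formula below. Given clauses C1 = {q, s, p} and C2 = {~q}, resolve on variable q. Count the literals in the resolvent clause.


Remove q from C1 and ~q from C2.
C1 remainder: {s, p}
C2 remainder: {}
Union (resolvent): {p, s}
Resolvent has 2 literal(s).

2


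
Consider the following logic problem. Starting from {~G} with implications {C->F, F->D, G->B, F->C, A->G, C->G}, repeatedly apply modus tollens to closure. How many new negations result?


Initial negated facts: {~G}
Apply modus tollens to closure:
  ~G and A->G  =>  ~A
  ~G and C->G  =>  ~C
  ~C and F->C  =>  ~F
Final negated: {~A, ~C, ~F, ~G}
New negations: {~A, ~C, ~F}
Count = 3

3


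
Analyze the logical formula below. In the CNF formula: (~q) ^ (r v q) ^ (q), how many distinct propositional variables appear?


Identify each variable that appears in the formula.
Variables found: q, r
Count = 2

2


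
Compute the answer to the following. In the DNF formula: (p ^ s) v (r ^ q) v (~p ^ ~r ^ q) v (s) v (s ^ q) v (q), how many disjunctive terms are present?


A DNF formula is a disjunction of terms (conjunctions).
Terms are separated by v.
Counting the disjuncts: 6 terms.

6


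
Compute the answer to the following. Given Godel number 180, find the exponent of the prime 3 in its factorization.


Factorize 180 by dividing by 3 repeatedly.
Division steps: 3 divides 180 exactly 2 time(s).
Exponent of 3 = 2

2


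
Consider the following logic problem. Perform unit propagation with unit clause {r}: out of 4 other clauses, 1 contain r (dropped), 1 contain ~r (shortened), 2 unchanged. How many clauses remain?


Satisfied (removed): 1
Shortened (remain): 1
Unchanged (remain): 2
Remaining = 1 + 2 = 3

3


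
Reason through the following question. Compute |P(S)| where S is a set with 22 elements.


The power set of a set with n elements has 2^n elements.
|P(S)| = 2^22 = 4194304

4194304


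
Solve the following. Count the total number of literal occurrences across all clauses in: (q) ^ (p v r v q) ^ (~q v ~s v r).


Counting literals in each clause:
Clause 1: 1 literal(s)
Clause 2: 3 literal(s)
Clause 3: 3 literal(s)
Total = 7

7


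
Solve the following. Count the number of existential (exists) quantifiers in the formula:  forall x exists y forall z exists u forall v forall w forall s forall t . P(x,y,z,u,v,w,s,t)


Quantifier prefix: forall x exists y forall z exists u forall v forall w forall s forall t
Mark each quantifier type:
  U E U E U U U U
Universal count = 6, Existential count = 2
Asked for existential (exists) quantifiers: 2

2


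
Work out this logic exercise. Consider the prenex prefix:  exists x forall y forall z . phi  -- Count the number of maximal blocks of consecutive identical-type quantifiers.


Quantifier-type sequence: E A A  (A=forall, E=exists)
Group into maximal same-type runs:
  Ex1 | Ax2
Number of blocks = 2

2


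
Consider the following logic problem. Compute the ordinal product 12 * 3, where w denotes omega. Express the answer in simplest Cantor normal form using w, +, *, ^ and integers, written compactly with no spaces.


Compute 12 * 3.
Ordinal * is associative and left-distributive over +, but NOT commutative; for finite n>1, n*w = w but w*n stays w*n.
Both finite; ordinal * agrees with natural *: 12 * 3 = 36.
Result = 36

36


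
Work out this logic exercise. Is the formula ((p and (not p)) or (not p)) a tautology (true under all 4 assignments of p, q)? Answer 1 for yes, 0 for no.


Check all 4 assignments:
p=0, q=0: 1
p=0, q=1: 1
p=1, q=0: 0
p=1, q=1: 0
Satisfying count = 2/4.
Tautology iff count = 4: no.

0


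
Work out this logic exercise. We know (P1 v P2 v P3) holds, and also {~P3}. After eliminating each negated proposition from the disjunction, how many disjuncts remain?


Original disjuncts (3): P1, P2, P3
Negated (eliminate): ~P3
Remaining disjuncts: P1, P2
Count = 3 - 1 = 2

2


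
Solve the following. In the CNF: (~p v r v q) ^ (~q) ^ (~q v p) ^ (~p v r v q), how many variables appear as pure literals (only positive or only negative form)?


Check each variable for pure literal status:
p: mixed (not pure)
q: mixed (not pure)
r: pure positive
Pure literal count = 1

1


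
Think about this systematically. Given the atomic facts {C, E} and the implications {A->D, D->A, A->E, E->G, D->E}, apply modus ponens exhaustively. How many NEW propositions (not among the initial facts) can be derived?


Initial facts: {C, E}
Apply modus ponens to closure:
  E and E->G  =>  G
Final known: {C, E, G}
New propositions: {G}
Count = 1

1


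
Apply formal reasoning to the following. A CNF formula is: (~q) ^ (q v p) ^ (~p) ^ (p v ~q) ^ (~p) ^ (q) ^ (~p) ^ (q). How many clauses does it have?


A CNF formula is a conjunction of clauses.
Clauses are separated by ^.
Counting the conjuncts: 8 clauses.

8


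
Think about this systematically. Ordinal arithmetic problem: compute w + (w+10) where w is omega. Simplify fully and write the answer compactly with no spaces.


Compute w + (w+10).
Ordinal + is associative but NOT commutative; for finite n>0, n + w = w but w + n stays w+n.
w + (w+10) = (w+w) + 10 = w*2+10.
Result = w*2+10

w*2+10


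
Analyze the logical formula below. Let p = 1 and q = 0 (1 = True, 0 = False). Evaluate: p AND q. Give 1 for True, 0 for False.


p = 1, q = 0
Operation: p AND q
Evaluate: 1 AND 0 = 0

0


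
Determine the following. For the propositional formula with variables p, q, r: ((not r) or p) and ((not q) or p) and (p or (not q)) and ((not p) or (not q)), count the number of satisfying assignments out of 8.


Evaluate all 8 assignments for p, q, r:
p=0, q=0, r=0: 1
p=0, q=0, r=1: 0
p=0, q=1, r=0: 0
p=0, q=1, r=1: 0
p=1, q=0, r=0: 1
p=1, q=0, r=1: 1
p=1, q=1, r=0: 0
p=1, q=1, r=1: 0
Satisfying count = 3

3


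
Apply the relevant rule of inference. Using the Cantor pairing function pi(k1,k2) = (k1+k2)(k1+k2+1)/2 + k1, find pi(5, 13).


k1 + k2 = 18
(k1+k2)(k1+k2+1)/2 = 18 * 19 / 2 = 171
pi = 171 + 5 = 176

176


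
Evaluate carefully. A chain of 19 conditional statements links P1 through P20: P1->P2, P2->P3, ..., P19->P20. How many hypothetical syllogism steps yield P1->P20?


With 19 implications in a chain connecting 20 propositions:
P1->P2, P2->P3, ..., P19->P20
Steps needed = (number of implications) - 1 = 19 - 1 = 18

18


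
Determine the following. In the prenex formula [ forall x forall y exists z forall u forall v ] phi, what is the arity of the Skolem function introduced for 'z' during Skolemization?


Quantifier prefix: forall x forall y exists z forall u forall v
'z' is existentially quantified at position 3.
Universal variables preceding it: x, y
Skolem function arity = 2

2


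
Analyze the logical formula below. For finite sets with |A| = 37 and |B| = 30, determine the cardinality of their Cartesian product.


The Cartesian product A x B contains all ordered pairs (a, b).
|A x B| = |A| * |B| = 37 * 30 = 1110

1110


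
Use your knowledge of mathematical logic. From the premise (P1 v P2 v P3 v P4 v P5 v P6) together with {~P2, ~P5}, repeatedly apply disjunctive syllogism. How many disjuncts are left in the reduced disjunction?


Original disjuncts (6): P1, P2, P3, P4, P5, P6
Negated (eliminate): ~P2, ~P5
Remaining disjuncts: P1, P3, P4, P6
Count = 6 - 2 = 4

4


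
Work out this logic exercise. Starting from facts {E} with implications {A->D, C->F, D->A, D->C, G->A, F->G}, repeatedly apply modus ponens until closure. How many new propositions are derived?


Initial facts: {E}
Apply modus ponens to closure:
  (no implication fires)
Final known: {E}
New propositions: {(none)}
Count = 0

0


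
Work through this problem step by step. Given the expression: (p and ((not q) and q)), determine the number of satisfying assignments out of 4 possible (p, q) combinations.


Check all 4 assignments:
p=0, q=0: 0
p=0, q=1: 0
p=1, q=0: 0
p=1, q=1: 0
Count of True = 0

0


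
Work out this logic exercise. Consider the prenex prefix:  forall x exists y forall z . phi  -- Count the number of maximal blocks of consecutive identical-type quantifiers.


Quantifier-type sequence: A E A  (A=forall, E=exists)
Group into maximal same-type runs:
  Ax1 | Ex1 | Ax1
Number of blocks = 3

3


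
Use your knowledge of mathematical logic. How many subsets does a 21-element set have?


The power set of a set with n elements has 2^n elements.
|P(S)| = 2^21 = 2097152

2097152


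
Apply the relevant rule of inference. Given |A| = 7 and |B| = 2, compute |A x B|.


The Cartesian product A x B contains all ordered pairs (a, b).
|A x B| = |A| * |B| = 7 * 2 = 14

14


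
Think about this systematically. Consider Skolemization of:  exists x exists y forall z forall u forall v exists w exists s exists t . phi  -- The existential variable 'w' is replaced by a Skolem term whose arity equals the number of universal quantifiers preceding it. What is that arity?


Quantifier prefix: exists x exists y forall z forall u forall v exists w exists s exists t
'w' is existentially quantified at position 6.
Universal variables preceding it: z, u, v
Skolem function arity = 3

3


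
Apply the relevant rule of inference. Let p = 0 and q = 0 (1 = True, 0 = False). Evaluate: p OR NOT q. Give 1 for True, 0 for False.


p = 0, q = 0
Operation: p OR NOT q
Evaluate: 0 OR NOT 0 = 1

1


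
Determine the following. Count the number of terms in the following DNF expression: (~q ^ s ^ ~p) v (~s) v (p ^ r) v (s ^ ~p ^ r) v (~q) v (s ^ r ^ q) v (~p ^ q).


A DNF formula is a disjunction of terms (conjunctions).
Terms are separated by v.
Counting the disjuncts: 7 terms.

7


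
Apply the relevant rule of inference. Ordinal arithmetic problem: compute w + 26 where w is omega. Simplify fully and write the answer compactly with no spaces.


Compute w + 26.
Ordinal + is associative but NOT commutative; for finite n>0, n + w = w but w + n stays w+n.
w + 26 is already in normal form (a successor ordinal beyond w).
Result = w+26

w+26


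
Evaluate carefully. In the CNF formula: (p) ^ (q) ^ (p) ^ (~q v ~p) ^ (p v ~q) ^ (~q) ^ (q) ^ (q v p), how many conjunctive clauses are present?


A CNF formula is a conjunction of clauses.
Clauses are separated by ^.
Counting the conjuncts: 8 clauses.

8


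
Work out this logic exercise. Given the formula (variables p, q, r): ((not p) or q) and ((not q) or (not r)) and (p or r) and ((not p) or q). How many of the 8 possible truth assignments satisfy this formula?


Evaluate all 8 assignments for p, q, r:
p=0, q=0, r=0: 0
p=0, q=0, r=1: 1
p=0, q=1, r=0: 0
p=0, q=1, r=1: 0
p=1, q=0, r=0: 0
p=1, q=0, r=1: 0
p=1, q=1, r=0: 1
p=1, q=1, r=1: 0
Satisfying count = 2

2


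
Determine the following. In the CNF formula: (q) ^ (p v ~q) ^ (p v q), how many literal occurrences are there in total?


Counting literals in each clause:
Clause 1: 1 literal(s)
Clause 2: 2 literal(s)
Clause 3: 2 literal(s)
Total = 5

5


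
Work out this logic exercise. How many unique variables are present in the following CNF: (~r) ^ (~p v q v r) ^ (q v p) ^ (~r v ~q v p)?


Identify each variable that appears in the formula.
Variables found: p, q, r
Count = 3

3


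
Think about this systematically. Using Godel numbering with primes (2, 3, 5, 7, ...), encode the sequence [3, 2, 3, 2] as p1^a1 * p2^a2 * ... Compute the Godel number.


Encode each element as an exponent of the corresponding prime:
  2^3 = 8
  3^2 = 9
  5^3 = 125
  7^2 = 49
Product = 8 * 9 * 125 * 49 = 441000

441000


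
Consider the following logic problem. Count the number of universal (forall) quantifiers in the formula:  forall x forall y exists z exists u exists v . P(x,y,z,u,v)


Quantifier prefix: forall x forall y exists z exists u exists v
Mark each quantifier type:
  U U E E E
Universal count = 2, Existential count = 3
Asked for universal (forall) quantifiers: 2

2


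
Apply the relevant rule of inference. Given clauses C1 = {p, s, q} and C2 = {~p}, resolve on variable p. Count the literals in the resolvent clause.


Remove p from C1 and ~p from C2.
C1 remainder: {s, q}
C2 remainder: {}
Union (resolvent): {q, s}
Resolvent has 2 literal(s).

2


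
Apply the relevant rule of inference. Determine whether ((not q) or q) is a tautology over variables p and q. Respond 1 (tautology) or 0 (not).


Check all 4 assignments:
p=0, q=0: 1
p=0, q=1: 1
p=1, q=0: 1
p=1, q=1: 1
Satisfying count = 4/4.
Tautology iff count = 4: yes.

1


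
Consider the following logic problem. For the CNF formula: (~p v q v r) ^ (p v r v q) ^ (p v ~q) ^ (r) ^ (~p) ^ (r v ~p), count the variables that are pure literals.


Check each variable for pure literal status:
p: mixed (not pure)
q: mixed (not pure)
r: pure positive
Pure literal count = 1

1


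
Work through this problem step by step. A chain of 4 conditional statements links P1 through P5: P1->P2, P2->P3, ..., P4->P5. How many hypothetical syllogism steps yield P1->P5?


With 4 implications in a chain connecting 5 propositions:
P1->P2, P2->P3, ..., P4->P5
Steps needed = (number of implications) - 1 = 4 - 1 = 3

3


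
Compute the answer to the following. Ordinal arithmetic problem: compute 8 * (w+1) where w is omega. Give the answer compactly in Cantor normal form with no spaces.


Compute 8 * (w+1).
Ordinal * is associative and left-distributive over +, but NOT commutative; for finite n>1, n*w = w but w*n stays w*n.
By left-distributivity: 8 * (w+1) = 8*w + 8*1 = w + 8 = w+8.
Result = w+8

w+8


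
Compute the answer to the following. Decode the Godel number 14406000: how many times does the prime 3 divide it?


Factorize 14406000 by dividing by 3 repeatedly.
Division steps: 3 divides 14406000 exactly 1 time(s).
Exponent of 3 = 1

1


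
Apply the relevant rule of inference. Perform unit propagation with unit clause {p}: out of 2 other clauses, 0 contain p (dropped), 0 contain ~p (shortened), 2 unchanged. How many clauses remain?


Satisfied (removed): 0
Shortened (remain): 0
Unchanged (remain): 2
Remaining = 0 + 2 = 2

2


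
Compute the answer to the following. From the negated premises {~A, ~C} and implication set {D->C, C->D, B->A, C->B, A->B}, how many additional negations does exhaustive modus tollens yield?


Initial negated facts: {~A, ~C}
Apply modus tollens to closure:
  ~C and D->C  =>  ~D
  ~A and B->A  =>  ~B
Final negated: {~A, ~B, ~C, ~D}
New negations: {~B, ~D}
Count = 2

2


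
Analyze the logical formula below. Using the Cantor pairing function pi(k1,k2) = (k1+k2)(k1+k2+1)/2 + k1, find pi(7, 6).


k1 + k2 = 13
(k1+k2)(k1+k2+1)/2 = 13 * 14 / 2 = 91
pi = 91 + 7 = 98

98


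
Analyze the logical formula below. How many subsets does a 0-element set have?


The power set of a set with n elements has 2^n elements.
|P(S)| = 2^0 = 1

1


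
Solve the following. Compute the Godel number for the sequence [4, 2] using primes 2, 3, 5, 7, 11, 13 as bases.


Encode each element as an exponent of the corresponding prime:
  2^4 = 16
  3^2 = 9
Product = 16 * 9 = 144

144


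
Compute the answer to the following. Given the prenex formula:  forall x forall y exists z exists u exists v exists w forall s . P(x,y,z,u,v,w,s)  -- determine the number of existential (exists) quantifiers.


Quantifier prefix: forall x forall y exists z exists u exists v exists w forall s
Mark each quantifier type:
  U U E E E E U
Universal count = 3, Existential count = 4
Asked for existential (exists) quantifiers: 4

4


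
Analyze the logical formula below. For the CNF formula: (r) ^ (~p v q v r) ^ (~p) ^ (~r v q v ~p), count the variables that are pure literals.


Check each variable for pure literal status:
p: pure negative
q: pure positive
r: mixed (not pure)
Pure literal count = 2

2


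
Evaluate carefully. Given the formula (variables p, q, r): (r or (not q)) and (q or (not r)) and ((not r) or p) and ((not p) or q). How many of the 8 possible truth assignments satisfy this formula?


Evaluate all 8 assignments for p, q, r:
p=0, q=0, r=0: 1
p=0, q=0, r=1: 0
p=0, q=1, r=0: 0
p=0, q=1, r=1: 0
p=1, q=0, r=0: 0
p=1, q=0, r=1: 0
p=1, q=1, r=0: 0
p=1, q=1, r=1: 1
Satisfying count = 2

2


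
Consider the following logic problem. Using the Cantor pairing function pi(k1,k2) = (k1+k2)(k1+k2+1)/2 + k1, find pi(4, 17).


k1 + k2 = 21
(k1+k2)(k1+k2+1)/2 = 21 * 22 / 2 = 231
pi = 231 + 4 = 235

235


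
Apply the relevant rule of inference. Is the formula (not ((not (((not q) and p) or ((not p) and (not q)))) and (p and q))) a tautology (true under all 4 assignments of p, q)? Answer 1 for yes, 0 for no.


Check all 4 assignments:
p=0, q=0: 1
p=0, q=1: 1
p=1, q=0: 1
p=1, q=1: 0
Satisfying count = 3/4.
Tautology iff count = 4: no.

0


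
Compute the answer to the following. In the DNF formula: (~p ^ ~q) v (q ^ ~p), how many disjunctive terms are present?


A DNF formula is a disjunction of terms (conjunctions).
Terms are separated by v.
Counting the disjuncts: 2 terms.

2


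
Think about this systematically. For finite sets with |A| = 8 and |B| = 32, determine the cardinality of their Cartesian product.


The Cartesian product A x B contains all ordered pairs (a, b).
|A x B| = |A| * |B| = 8 * 32 = 256

256


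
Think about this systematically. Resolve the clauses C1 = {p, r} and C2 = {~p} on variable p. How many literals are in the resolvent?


Remove p from C1 and ~p from C2.
C1 remainder: {r}
C2 remainder: {}
Union (resolvent): {r}
Resolvent has 1 literal(s).

1


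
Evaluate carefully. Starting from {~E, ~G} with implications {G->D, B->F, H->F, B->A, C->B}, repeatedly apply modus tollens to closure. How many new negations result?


Initial negated facts: {~E, ~G}
Apply modus tollens to closure:
  (no implication fires)
Final negated: {~E, ~G}
New negations: {(none)}
Count = 0

0


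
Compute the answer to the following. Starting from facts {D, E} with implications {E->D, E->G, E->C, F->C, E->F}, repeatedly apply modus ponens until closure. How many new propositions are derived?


Initial facts: {D, E}
Apply modus ponens to closure:
  E and E->G  =>  G
  E and E->C  =>  C
  E and E->F  =>  F
Final known: {C, D, E, F, G}
New propositions: {C, F, G}
Count = 3

3


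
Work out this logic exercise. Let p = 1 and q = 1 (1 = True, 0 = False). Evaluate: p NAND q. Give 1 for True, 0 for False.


p = 1, q = 1
Operation: p NAND q
Evaluate: 1 NAND 1 = 0

0


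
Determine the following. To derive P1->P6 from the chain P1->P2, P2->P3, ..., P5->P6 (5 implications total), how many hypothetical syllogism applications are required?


With 5 implications in a chain connecting 6 propositions:
P1->P2, P2->P3, ..., P5->P6
Steps needed = (number of implications) - 1 = 5 - 1 = 4

4


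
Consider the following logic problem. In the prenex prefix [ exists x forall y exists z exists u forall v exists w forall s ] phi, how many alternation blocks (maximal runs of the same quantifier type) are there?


Quantifier-type sequence: E A E E A E A  (A=forall, E=exists)
Group into maximal same-type runs:
  Ex1 | Ax1 | Ex2 | Ax1 | Ex1 | Ax1
Number of blocks = 6

6


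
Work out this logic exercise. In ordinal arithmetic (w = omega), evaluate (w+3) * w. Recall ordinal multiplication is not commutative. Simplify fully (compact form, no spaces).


Compute (w+3) * w.
Ordinal * is associative and left-distributive over +, but NOT commutative; for finite n>1, n*w = w but w*n stays w*n.
(w+3) * w = sup{(w+3)*k : k<w} = sup{w*k+3} = w^2 (the +3 tail is absorbed in the limit).
Result = w^2

w^2
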